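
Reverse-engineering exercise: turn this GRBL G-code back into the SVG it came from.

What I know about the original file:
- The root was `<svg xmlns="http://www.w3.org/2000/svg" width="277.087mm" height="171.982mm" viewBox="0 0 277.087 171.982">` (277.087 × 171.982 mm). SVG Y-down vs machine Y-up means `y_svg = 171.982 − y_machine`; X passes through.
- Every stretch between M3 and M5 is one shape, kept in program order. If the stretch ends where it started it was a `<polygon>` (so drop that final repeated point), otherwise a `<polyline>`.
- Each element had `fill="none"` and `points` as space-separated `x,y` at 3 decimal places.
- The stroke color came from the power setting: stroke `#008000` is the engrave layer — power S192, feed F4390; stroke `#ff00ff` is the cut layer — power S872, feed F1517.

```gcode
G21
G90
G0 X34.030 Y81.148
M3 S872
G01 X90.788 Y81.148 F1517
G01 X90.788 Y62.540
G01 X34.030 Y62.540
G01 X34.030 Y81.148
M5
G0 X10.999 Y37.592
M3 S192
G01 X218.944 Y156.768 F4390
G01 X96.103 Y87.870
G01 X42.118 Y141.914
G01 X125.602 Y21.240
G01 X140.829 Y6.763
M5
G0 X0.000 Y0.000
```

Machine Y-up, SVG Y-down with viewBox height 171.982, so y_svg = 171.982 − y_machine; X carries over.

Run 1: power S872 maps to stroke `#ff00ff` (cut). The run returns to its start, so emit a `<polygon>` with points (Y-flipped): 34.030,90.834 90.788,90.834 90.788,109.442 34.030,109.442.

Run 2: power S192 maps to stroke `#008000` (engrave). The run is open, so emit a `<polyline>` with points (Y-flipped): 10.999,134.390 218.944,15.214 96.103,84.112 42.118,30.068 125.602,150.742 140.829,165.219.

<svg xmlns="http://www.w3.org/2000/svg" width="277.087mm" height="171.982mm" viewBox="0 0 277.087 171.982">
  <polygon points="34.030,90.834 90.788,90.834 90.788,109.442 34.030,109.442" fill="none" stroke="#ff00ff"/>
  <polyline points="10.999,134.390 218.944,15.214 96.103,84.112 42.118,30.068 125.602,150.742 140.829,165.219" fill="none" stroke="#008000"/>
</svg>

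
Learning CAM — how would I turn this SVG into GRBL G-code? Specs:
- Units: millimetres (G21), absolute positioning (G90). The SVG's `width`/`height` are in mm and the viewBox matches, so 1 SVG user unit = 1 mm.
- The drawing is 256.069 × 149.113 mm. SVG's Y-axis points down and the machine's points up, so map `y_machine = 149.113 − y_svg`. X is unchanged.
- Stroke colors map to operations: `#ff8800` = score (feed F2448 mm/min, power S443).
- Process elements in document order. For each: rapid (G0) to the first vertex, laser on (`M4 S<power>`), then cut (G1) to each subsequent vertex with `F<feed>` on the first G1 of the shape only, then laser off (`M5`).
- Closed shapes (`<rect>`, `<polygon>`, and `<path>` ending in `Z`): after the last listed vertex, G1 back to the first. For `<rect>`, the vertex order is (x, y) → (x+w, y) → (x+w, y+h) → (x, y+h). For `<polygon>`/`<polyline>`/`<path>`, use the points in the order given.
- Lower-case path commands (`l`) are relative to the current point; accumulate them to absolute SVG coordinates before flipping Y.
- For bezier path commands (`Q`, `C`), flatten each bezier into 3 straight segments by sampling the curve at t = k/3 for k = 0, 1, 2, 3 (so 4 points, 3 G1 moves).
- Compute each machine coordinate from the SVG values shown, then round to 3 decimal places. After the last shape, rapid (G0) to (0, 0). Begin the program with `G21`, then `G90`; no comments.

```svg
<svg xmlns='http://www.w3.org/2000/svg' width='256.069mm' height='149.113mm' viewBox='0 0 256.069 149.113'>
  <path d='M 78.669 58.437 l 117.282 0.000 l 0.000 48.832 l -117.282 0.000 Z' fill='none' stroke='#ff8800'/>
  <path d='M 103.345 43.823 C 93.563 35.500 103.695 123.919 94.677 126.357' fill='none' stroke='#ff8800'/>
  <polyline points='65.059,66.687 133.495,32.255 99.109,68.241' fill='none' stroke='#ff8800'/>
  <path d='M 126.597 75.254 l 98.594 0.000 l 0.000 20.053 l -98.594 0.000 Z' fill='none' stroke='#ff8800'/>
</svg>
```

1 u = 1 mm; y_m = 149.113 − y.

[1] `<path>` rectangle, #ff8800→score S443 F2448: (78.669,90.676) → (195.951,90.676) → (195.951,41.844) → (78.669,41.844) → (78.669,90.676) (closed)

[2] `<path>` cubic bezier, #ff8800→score S443 F2448: (103.345,105.290) → (98.754,88.133) → (98.758,47.087) → (94.677,22.756)

[3] `<polyline>` open polyline, #ff8800→score S443 F2448: (65.059,82.426) → (133.495,116.858) → (99.109,80.872)

[4] `<path>` rectangle, #ff8800→score S443 F2448: (126.597,73.859) → (225.191,73.859) → (225.191,53.806) → (126.597,53.806) → (126.597,73.859) (closed)

G21
G90
G0 X78.669 Y90.676
M4 S443
G1 X195.951 Y90.676 F2448
G1 X195.951 Y41.844
G1 X78.669 Y41.844
G1 X78.669 Y90.676
M5
G0 X103.345 Y105.290
M4 S443
G1 X98.754 Y88.133 F2448
G1 X98.758 Y47.087
G1 X94.677 Y22.756
M5
G0 X65.059 Y82.426
M4 S443
G1 X133.495 Y116.858 F2448
G1 X99.109 Y80.872
M5
G0 X126.597 Y73.859
M4 S443
G1 X225.191 Y73.859 F2448
G1 X225.191 Y53.806
G1 X126.597 Y53.806
G1 X126.597 Y73.859
M5
G0 X0.000 Y0.000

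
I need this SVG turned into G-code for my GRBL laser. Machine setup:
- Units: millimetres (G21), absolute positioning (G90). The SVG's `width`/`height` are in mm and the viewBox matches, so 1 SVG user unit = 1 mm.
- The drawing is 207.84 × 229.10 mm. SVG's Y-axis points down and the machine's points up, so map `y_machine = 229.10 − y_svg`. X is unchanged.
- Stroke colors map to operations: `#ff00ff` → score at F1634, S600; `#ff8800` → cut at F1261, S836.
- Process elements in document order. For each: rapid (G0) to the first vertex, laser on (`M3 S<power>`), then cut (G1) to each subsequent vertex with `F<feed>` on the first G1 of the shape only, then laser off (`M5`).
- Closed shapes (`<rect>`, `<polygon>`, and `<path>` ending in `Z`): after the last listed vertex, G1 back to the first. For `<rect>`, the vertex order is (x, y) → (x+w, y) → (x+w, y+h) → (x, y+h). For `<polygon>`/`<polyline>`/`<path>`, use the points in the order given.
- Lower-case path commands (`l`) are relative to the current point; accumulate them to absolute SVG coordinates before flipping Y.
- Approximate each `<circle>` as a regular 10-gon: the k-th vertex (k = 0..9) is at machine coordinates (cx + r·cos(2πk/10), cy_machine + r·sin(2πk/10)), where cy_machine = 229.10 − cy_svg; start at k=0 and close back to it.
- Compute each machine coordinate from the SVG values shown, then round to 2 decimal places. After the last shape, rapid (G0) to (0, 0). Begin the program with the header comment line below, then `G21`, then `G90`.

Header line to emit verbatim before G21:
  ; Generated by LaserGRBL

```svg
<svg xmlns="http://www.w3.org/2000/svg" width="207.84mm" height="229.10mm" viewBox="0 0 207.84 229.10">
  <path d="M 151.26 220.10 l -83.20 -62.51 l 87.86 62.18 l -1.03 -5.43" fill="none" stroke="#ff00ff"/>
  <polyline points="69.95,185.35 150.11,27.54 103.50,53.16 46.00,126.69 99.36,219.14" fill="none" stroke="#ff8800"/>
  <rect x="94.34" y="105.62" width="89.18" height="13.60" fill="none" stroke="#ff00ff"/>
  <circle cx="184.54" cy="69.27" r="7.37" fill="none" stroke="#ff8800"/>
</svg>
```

; Generated by LaserGRBL
G21
G90
G0 X151.26 Y9.00
M3 S600
G1 X68.06 Y71.51 F1634
G1 X155.92 Y9.33
G1 X154.89 Y14.76
M5
G0 X69.95 Y43.75
M3 S836
G1 X150.11 Y201.56 F1261
G1 X103.50 Y175.94
G1 X46.00 Y102.41
G1 X99.36 Y9.96
M5
G0 X94.34 Y123.48
M3 S600
G1 X183.52 Y123.48 F1634
G1 X183.52 Y109.88
G1 X94.34 Y109.88
G1 X94.34 Y123.48
M5
G0 X191.91 Y159.83
M3 S836
G1 X190.50 Y164.16 F1261
G1 X186.82 Y166.84
G1 X182.26 Y166.84
G1 X178.58 Y164.16
G1 X177.17 Y159.83
G1 X178.58 Y155.50
G1 X182.26 Y152.82
G1 X186.82 Y152.82
G1 X190.50 Y155.50
G1 X191.91 Y159.83
M5
G0 X0.00 Y0.00

1 u = 1 mm; y_m = 229.10 − y.

[1] `<path>` open polyline, #ff00ff→score S600 F1634: (151.26,9.00) → (68.06,71.51) → (155.92,9.33) → (154.89,14.76)

[2] `<polyline>` open polyline, #ff8800→cut S836 F1261: (69.95,43.75) → (150.11,201.56) → (103.50,175.94) → (46.00,102.41) → (99.36,9.96)

[3] `<rect>` rectangle, #ff00ff→score S600 F1634: (94.34,123.48) → (183.52,123.48) → (183.52,109.88) → (94.34,109.88) → (94.34,123.48) (closed)

[4] `<circle>` circle, #ff8800→cut S836 F1261: (191.91,159.83) → (190.50,164.16) → (186.82,166.84) → (182.26,166.84) → (178.58,164.16) → (177.17,159.83) → (178.58,155.50) → (182.26,152.82) → (186.82,152.82) → (190.50,155.50) → (191.91,159.83) (closed)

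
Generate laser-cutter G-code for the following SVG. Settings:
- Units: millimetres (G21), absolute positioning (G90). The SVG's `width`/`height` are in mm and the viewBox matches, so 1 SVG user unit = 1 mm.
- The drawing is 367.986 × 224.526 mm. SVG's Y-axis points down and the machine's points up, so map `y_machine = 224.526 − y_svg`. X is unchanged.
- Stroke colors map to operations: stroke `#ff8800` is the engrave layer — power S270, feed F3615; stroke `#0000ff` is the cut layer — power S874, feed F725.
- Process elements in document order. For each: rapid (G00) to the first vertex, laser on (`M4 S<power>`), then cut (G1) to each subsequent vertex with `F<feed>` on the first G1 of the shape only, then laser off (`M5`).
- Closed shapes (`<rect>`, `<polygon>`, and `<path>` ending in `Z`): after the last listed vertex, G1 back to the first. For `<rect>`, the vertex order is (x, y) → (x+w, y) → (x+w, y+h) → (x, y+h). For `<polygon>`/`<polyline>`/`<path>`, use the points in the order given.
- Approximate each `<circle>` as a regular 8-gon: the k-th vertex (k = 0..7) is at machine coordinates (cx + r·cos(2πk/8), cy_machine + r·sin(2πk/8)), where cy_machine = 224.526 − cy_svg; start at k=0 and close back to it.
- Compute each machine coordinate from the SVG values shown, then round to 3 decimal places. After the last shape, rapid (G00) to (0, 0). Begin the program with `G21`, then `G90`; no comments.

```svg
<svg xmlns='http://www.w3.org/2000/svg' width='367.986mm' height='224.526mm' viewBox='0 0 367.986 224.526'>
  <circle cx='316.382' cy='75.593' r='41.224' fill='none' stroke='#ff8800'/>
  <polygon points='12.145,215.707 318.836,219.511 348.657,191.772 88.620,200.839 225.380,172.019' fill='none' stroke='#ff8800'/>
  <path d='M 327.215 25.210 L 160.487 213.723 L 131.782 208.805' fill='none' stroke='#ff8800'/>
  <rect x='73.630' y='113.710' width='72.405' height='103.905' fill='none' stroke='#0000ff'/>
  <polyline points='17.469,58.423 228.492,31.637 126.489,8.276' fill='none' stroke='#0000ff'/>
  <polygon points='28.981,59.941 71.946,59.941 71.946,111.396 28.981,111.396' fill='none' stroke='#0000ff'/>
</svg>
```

Since the viewBox matches the mm dimensions, user units are millimetres directly. The only transform is the Y-flip y_m = 224.526 − y_svg.

Shape 1 is a circle drawn with `<circle>`. Its stroke #ff8800 means engrave at S270, F3615. After flipping Y the toolpath is (357.606,148.933) → (345.532,178.083) → (316.382,190.157) → (287.232,178.083) → (275.158,148.933) → (287.232,119.783) → (316.382,107.709) → (345.532,119.783) → (357.606,148.933), returning to the start.

Shape 2 is a closed polygon drawn with `<polygon>`. Its stroke #ff8800 means engrave at S270, F3615. After flipping Y the toolpath is (12.145,8.819) → (318.836,5.015) → (348.657,32.754) → (88.620,23.687) → (225.380,52.507) → (12.145,8.819), returning to the start.

Shape 3 is a open polyline drawn with `<path>`. Its stroke #ff8800 means engrave at S270, F3615. After flipping Y the toolpath is (327.215,199.316) → (160.487,10.803) → (131.782,15.721).

Shape 4 is a rectangle drawn with `<rect>`. Its stroke #0000ff means cut at S874, F725. After flipping Y the toolpath is (73.630,110.816) → (146.035,110.816) → (146.035,6.911) → (73.630,6.911) → (73.630,110.816), returning to the start.

Shape 5 is a open polyline drawn with `<polyline>`. Its stroke #0000ff means cut at S874, F725. After flipping Y the toolpath is (17.469,166.103) → (228.492,192.889) → (126.489,216.250).

Shape 6 is a rectangle drawn with `<polygon>`. Its stroke #0000ff means cut at S874, F725. After flipping Y the toolpath is (28.981,164.585) → (71.946,164.585) → (71.946,113.130) → (28.981,113.130) → (28.981,164.585), returning to the start.

G21
G90
G00 X357.606 Y148.933
M4 S270
G1 X345.532 Y178.083 F3615
G1 X316.382 Y190.157
G1 X287.232 Y178.083
G1 X275.158 Y148.933
G1 X287.232 Y119.783
G1 X316.382 Y107.709
G1 X345.532 Y119.783
G1 X357.606 Y148.933
M5
G00 X12.145 Y8.819
M4 S270
G1 X318.836 Y5.015 F3615
G1 X348.657 Y32.754
G1 X88.620 Y23.687
G1 X225.380 Y52.507
G1 X12.145 Y8.819
M5
G00 X327.215 Y199.316
M4 S270
G1 X160.487 Y10.803 F3615
G1 X131.782 Y15.721
M5
G00 X73.630 Y110.816
M4 S874
G1 X146.035 Y110.816 F725
G1 X146.035 Y6.911
G1 X73.630 Y6.911
G1 X73.630 Y110.816
M5
G00 X17.469 Y166.103
M4 S874
G1 X228.492 Y192.889 F725
G1 X126.489 Y216.250
M5
G00 X28.981 Y164.585
M4 S874
G1 X71.946 Y164.585 F725
G1 X71.946 Y113.130
G1 X28.981 Y113.130
G1 X28.981 Y164.585
M5
G00 X0.000 Y0.000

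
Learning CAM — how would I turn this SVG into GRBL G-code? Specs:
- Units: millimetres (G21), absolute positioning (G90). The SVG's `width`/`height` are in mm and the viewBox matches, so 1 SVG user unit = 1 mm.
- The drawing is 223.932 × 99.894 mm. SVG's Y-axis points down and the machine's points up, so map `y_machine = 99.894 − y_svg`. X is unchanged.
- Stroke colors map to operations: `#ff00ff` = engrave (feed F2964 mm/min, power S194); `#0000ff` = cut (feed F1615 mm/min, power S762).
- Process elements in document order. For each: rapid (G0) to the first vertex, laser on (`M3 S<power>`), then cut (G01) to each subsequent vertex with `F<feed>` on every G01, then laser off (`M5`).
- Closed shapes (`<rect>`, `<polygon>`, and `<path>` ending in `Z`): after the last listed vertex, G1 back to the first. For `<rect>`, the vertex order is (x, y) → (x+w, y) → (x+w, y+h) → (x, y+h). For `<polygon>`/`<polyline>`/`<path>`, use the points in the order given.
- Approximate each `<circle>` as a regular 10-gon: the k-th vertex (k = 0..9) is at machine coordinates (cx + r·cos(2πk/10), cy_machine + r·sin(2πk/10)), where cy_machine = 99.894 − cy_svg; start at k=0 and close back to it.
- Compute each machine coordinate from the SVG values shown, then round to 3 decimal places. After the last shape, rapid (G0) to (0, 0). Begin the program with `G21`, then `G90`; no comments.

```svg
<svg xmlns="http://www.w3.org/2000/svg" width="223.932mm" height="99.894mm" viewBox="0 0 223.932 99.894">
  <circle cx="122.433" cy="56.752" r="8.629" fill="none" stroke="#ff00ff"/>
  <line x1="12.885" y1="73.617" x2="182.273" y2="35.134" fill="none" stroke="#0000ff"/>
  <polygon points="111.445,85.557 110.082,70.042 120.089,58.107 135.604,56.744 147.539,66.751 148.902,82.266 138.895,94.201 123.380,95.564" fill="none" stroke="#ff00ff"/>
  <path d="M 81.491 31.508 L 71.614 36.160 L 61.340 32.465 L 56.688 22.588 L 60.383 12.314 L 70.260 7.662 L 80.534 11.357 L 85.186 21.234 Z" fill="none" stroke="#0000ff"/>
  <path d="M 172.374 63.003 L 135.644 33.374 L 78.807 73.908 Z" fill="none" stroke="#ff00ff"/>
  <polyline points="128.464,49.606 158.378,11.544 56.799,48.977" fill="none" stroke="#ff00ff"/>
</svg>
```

G21
G90
G0 X131.062 Y43.142
M3 S194
G01 X129.414 Y48.214 F2964
G01 X125.100 Y51.349 F2964
G01 X119.766 Y51.349 F2964
G01 X115.452 Y48.214 F2964
G01 X113.804 Y43.142 F2964
G01 X115.452 Y38.070 F2964
G01 X119.766 Y34.935 F2964
G01 X125.100 Y34.935 F2964
G01 X129.414 Y38.070 F2964
G01 X131.062 Y43.142 F2964
M5
G0 X12.885 Y26.277
M3 S762
G01 X182.273 Y64.760 F1615
M5
G0 X111.445 Y14.337
M3 S194
G01 X110.082 Y29.852 F2964
G01 X120.089 Y41.787 F2964
G01 X135.604 Y43.150 F2964
G01 X147.539 Y33.143 F2964
G01 X148.902 Y17.628 F2964
G01 X138.895 Y5.693 F2964
G01 X123.380 Y4.330 F2964
G01 X111.445 Y14.337 F2964
M5
G0 X81.491 Y68.386
M3 S762
G01 X71.614 Y63.734 F1615
G01 X61.340 Y67.429 F1615
G01 X56.688 Y77.306 F1615
G01 X60.383 Y87.580 F1615
G01 X70.260 Y92.232 F1615
G01 X80.534 Y88.537 F1615
G01 X85.186 Y78.660 F1615
G01 X81.491 Y68.386 F1615
M5
G0 X172.374 Y36.891
M3 S194
G01 X135.644 Y66.520 F2964
G01 X78.807 Y25.986 F2964
G01 X172.374 Y36.891 F2964
M5
G0 X128.464 Y50.288
M3 S194
G01 X158.378 Y88.350 F2964
G01 X56.799 Y50.917 F2964
M5
G0 X0.000 Y0.000

1 u = 1 mm; y_m = 99.894 − y.

[1] `<circle>` circle, #ff00ff→engrave S194 F2964: (131.062,43.142) → (129.414,48.214) → (125.100,51.349) → (119.766,51.349) → (115.452,48.214) → (113.804,43.142) → (115.452,38.070) → (119.766,34.935) → (125.100,34.935) → (129.414,38.070) → (131.062,43.142) (closed)

[2] `<line>` line segment, #0000ff→cut S762 F1615: (12.885,26.277) → (182.273,64.760)

[3] `<polygon>` regular polygon, #ff00ff→engrave S194 F2964: (111.445,14.337) → (110.082,29.852) → (120.089,41.787) → (135.604,43.150) → (147.539,33.143) → (148.902,17.628) → (138.895,5.693) → (123.380,4.330) → (111.445,14.337) (closed)

[4] `<path>` regular polygon, #0000ff→cut S762 F1615: (81.491,68.386) → (71.614,63.734) → (61.340,67.429) → (56.688,77.306) → (60.383,87.580) → (70.260,92.232) → (80.534,88.537) → (85.186,78.660) → (81.491,68.386) (closed)

[5] `<path>` closed polygon, #ff00ff→engrave S194 F2964: (172.374,36.891) → (135.644,66.520) → (78.807,25.986) → (172.374,36.891) (closed)

[6] `<polyline>` open polyline, #ff00ff→engrave S194 F2964: (128.464,50.288) → (158.378,88.350) → (56.799,50.917)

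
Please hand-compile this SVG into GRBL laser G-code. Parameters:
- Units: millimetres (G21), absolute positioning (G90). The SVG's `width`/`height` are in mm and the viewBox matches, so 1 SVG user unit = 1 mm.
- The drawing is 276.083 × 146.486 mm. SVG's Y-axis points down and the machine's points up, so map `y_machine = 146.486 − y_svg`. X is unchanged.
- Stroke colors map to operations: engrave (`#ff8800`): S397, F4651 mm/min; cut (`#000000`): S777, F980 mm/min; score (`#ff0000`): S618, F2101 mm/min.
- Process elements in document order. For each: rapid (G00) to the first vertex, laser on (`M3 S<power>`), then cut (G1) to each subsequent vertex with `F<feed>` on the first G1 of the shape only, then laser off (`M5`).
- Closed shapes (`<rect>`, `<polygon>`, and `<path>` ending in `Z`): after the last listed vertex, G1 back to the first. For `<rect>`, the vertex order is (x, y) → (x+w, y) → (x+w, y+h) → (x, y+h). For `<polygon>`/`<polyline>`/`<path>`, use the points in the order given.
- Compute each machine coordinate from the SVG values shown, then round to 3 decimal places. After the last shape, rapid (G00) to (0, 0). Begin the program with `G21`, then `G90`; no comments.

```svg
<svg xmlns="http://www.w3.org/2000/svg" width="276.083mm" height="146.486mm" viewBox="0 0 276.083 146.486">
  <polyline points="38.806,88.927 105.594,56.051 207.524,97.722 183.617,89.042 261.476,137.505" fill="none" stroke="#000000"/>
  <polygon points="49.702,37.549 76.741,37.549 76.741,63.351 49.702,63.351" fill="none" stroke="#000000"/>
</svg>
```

viewBox `0 0 276.083 146.486` with mm width/height → 1 unit = 1 mm. Flip: y_m = 146.486 − y_svg.

**Shape 1** — `<polyline>` open polyline, stroke `#000000` → cut (S777, F980). Machine vertices: (38.806,57.559) → (105.594,90.435) → (207.524,48.764) → (183.617,57.444) → (261.476,8.981). Open path.

**Shape 2** — `<polygon>` rectangle, stroke `#000000` → cut (S777, F980). Machine vertices: (49.702,108.937) → (76.741,108.937) → (76.741,83.135) → (49.702,83.135) → (49.702,108.937). Closed: final G1 returns to the first vertex.

G21
G90
G00 X38.806 Y57.559
M3 S777
G1 X105.594 Y90.435 F980
G1 X207.524 Y48.764
G1 X183.617 Y57.444
G1 X261.476 Y8.981
M5
G00 X49.702 Y108.937
M3 S777
G1 X76.741 Y108.937 F980
G1 X76.741 Y83.135
G1 X49.702 Y83.135
G1 X49.702 Y108.937
M5
G00 X0.000 Y0.000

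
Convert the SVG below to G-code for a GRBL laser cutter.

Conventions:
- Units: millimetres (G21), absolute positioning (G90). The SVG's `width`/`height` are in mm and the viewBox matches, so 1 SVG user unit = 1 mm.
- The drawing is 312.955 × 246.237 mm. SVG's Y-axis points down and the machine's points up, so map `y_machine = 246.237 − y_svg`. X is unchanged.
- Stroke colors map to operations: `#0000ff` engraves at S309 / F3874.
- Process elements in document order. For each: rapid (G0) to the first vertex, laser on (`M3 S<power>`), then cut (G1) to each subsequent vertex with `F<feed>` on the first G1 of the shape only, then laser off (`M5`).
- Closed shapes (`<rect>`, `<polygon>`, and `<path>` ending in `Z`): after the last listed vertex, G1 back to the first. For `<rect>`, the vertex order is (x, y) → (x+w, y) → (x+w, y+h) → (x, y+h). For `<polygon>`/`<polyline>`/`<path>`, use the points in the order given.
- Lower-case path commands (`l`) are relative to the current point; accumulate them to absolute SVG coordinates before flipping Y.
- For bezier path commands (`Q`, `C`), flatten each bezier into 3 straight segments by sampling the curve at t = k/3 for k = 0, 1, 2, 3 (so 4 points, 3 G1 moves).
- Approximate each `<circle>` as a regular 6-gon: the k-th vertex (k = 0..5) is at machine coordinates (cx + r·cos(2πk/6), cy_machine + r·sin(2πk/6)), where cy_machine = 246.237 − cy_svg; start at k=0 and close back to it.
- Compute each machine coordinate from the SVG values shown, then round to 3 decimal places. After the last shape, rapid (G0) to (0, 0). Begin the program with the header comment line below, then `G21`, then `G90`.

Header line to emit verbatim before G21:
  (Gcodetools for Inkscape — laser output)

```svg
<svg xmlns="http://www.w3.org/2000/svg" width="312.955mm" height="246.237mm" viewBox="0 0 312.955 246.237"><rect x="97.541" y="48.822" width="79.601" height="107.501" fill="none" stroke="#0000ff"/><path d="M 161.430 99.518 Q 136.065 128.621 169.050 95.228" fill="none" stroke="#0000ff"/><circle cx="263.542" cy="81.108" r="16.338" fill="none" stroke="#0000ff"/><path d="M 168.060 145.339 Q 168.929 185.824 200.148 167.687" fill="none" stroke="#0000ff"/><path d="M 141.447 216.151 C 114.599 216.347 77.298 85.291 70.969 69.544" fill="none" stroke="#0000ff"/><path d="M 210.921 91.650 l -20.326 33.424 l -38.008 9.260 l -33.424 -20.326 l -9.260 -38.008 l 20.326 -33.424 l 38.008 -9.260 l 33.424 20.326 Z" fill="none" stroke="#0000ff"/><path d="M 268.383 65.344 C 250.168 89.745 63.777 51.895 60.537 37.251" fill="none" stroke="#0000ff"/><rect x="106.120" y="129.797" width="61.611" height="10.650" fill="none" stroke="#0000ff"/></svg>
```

(Gcodetools for Inkscape — laser output)
G21
G90
G0 X97.541 Y197.415
M3 S309
G1 X177.142 Y197.415 F3874
G1 X177.142 Y89.914
G1 X97.541 Y89.914
G1 X97.541 Y197.415
M5
G0 X161.430 Y146.719
M3 S309
G1 X151.003 Y134.261 F3874
G1 X153.543 Y135.691
G1 X169.050 Y151.009
M5
G0 X279.880 Y165.129
M3 S309
G1 X271.711 Y179.278 F3874
G1 X255.373 Y179.278
G1 X247.204 Y165.129
G1 X255.373 Y150.980
G1 X271.711 Y150.980
G1 X279.880 Y165.129
M5
G0 X168.060 Y100.898
M3 S309
G1 X172.012 Y80.422 F3874
G1 X182.708 Y72.972
G1 X200.148 Y78.550
M5
G0 X141.447 Y30.086
M3 S309
G1 X112.649 Y64.509 F3874
G1 X86.088 Y131.642
G1 X70.969 Y176.693
M5
G0 X210.921 Y154.587
M3 S309
G1 X190.595 Y121.163 F3874
G1 X152.587 Y111.903
G1 X119.163 Y132.229
G1 X109.903 Y170.237
G1 X130.229 Y203.661
G1 X168.237 Y212.921
G1 X201.661 Y192.595
G1 X210.921 Y154.587
M5
G0 X268.383 Y180.893
M3 S309
G1 X207.121 Y174.077 F3874
G1 X111.815 Y189.772
G1 X60.537 Y208.986
M5
G0 X106.120 Y116.440
M3 S309
G1 X167.731 Y116.440 F3874
G1 X167.731 Y105.790
G1 X106.120 Y105.790
G1 X106.120 Y116.440
M5
G0 X0.000 Y0.000

1 u = 1 mm; y_m = 246.237 − y.

[1] `<rect>` rectangle, #0000ff→engrave S309 F3874: (97.541,197.415) → (177.142,197.415) → (177.142,89.914) → (97.541,89.914) → (97.541,197.415) (closed)

[2] `<path>` quadratic bezier, #0000ff→engrave S309 F3874: (161.430,146.719) → (151.003,134.261) → (153.543,135.691) → (169.050,151.009)

[3] `<circle>` circle, #0000ff→engrave S309 F3874: (279.880,165.129) → (271.711,179.278) → (255.373,179.278) → (247.204,165.129) → (255.373,150.980) → (271.711,150.980) → (279.880,165.129) (closed)

[4] `<path>` quadratic bezier, #0000ff→engrave S309 F3874: (168.060,100.898) → (172.012,80.422) → (182.708,72.972) → (200.148,78.550)

[5] `<path>` cubic bezier, #0000ff→engrave S309 F3874: (141.447,30.086) → (112.649,64.509) → (86.088,131.642) → (70.969,176.693)

[6] `<path>` regular polygon, #0000ff→engrave S309 F3874: (210.921,154.587) → (190.595,121.163) → (152.587,111.903) → (119.163,132.229) → (109.903,170.237) → (130.229,203.661) → (168.237,212.921) → (201.661,192.595) → (210.921,154.587) (closed)

[7] `<path>` cubic bezier, #0000ff→engrave S309 F3874: (268.383,180.893) → (207.121,174.077) → (111.815,189.772) → (60.537,208.986)

[8] `<rect>` rectangle, #0000ff→engrave S309 F3874: (106.120,116.440) → (167.731,116.440) → (167.731,105.790) → (106.120,105.790) → (106.120,116.440) (closed)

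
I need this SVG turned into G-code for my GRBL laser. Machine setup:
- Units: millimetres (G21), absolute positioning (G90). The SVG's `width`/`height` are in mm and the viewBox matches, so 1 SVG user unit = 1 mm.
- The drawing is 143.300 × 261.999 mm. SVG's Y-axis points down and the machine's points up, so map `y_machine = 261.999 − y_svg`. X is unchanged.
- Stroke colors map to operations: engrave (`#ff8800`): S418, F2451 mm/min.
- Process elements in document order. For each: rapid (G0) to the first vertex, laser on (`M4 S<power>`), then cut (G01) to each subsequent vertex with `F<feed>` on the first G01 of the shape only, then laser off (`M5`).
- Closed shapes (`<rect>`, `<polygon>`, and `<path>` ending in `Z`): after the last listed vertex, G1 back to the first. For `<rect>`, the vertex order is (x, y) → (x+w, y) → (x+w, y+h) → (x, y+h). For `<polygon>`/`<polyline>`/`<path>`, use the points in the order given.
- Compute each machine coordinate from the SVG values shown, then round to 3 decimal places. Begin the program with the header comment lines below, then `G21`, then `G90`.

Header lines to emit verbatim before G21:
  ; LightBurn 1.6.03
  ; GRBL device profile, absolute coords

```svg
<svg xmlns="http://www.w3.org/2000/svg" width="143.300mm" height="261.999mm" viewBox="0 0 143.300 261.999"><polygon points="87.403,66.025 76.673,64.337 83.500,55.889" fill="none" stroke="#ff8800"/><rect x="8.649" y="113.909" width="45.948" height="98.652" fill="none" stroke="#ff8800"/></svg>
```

Since the viewBox matches the mm dimensions, user units are millimetres directly. The only transform is the Y-flip y_m = 261.999 − y_svg.

Shape 1 is a regular polygon drawn with `<polygon>`. Its stroke #ff8800 means engrave at S418, F2451. After flipping Y the toolpath is (87.403,195.974) → (76.673,197.662) → (83.500,206.110) → (87.403,195.974), returning to the start.

Shape 2 is a rectangle drawn with `<rect>`. Its stroke #ff8800 means engrave at S418, F2451. After flipping Y the toolpath is (8.649,148.090) → (54.597,148.090) → (54.597,49.438) → (8.649,49.438) → (8.649,148.090), returning to the start.

; LightBurn 1.6.03
; GRBL device profile, absolute coords
G21
G90
G0 X87.403 Y195.974
M4 S418
G01 X76.673 Y197.662 F2451
G01 X83.500 Y206.110
G01 X87.403 Y195.974
M5
G0 X8.649 Y148.090
M4 S418
G01 X54.597 Y148.090 F2451
G01 X54.597 Y49.438
G01 X8.649 Y49.438
G01 X8.649 Y148.090
M5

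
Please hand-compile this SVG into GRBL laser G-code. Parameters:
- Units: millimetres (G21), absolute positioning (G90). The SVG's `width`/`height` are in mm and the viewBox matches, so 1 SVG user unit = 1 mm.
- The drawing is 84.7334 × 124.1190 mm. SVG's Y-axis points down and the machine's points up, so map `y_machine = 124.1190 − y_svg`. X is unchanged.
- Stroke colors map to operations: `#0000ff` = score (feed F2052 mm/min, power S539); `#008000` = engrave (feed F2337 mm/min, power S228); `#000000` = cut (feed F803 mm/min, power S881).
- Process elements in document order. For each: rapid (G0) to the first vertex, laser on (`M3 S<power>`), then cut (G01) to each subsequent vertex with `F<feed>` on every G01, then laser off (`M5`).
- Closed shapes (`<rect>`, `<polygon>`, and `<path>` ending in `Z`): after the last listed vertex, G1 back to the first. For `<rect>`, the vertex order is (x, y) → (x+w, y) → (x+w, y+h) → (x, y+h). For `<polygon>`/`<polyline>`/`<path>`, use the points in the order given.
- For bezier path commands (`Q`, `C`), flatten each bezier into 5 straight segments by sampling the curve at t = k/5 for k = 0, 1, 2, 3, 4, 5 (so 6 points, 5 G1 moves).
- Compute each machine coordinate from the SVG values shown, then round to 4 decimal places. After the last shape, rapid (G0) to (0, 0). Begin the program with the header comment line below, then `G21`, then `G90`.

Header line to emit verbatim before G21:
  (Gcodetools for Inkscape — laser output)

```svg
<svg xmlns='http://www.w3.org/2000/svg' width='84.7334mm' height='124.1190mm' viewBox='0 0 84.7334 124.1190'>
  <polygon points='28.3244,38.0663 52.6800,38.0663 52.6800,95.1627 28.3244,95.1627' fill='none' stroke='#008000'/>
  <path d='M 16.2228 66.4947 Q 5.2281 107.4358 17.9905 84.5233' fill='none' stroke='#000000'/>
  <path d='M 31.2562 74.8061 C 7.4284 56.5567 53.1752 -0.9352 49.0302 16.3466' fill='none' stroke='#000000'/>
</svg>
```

1 u = 1 mm; y_m = 124.1190 − y.

[1] `<polygon>` rectangle, #008000→engrave S228 F2337: (28.3244,86.0527) → (52.6800,86.0527) → (52.6800,28.9563) → (28.3244,28.9563) → (28.3244,86.0527) (closed)

[2] `<path>` quadratic bezier, #000000→cut S881 F803: (16.2228,57.6243) → (12.7752,43.8020) → (11.2282,35.0880) → (11.5817,31.4823) → (13.8358,32.9848) → (17.9905,39.5957)

[3] `<path>` cubic bezier, #000000→cut S881 F803: (31.2562,49.3129) → (24.3527,64.0595) → (28.4128,82.7515) → (37.7020,99.9162) → (46.4859,110.0808) → (49.0302,107.7724)

(Gcodetools for Inkscape — laser output)
G21
G90
G0 X28.3244 Y86.0527
M3 S228
G01 X52.6800 Y86.0527 F2337
G01 X52.6800 Y28.9563 F2337
G01 X28.3244 Y28.9563 F2337
G01 X28.3244 Y86.0527 F2337
M5
G0 X16.2228 Y57.6243
M3 S881
G01 X12.7752 Y43.8020 F803
G01 X11.2282 Y35.0880 F803
G01 X11.5817 Y31.4823 F803
G01 X13.8358 Y32.9848 F803
G01 X17.9905 Y39.5957 F803
M5
G0 X31.2562 Y49.3129
M3 S881
G01 X24.3527 Y64.0595 F803
G01 X28.4128 Y82.7515 F803
G01 X37.7020 Y99.9162 F803
G01 X46.4859 Y110.0808 F803
G01 X49.0302 Y107.7724 F803
M5
G0 X0.0000 Y0.0000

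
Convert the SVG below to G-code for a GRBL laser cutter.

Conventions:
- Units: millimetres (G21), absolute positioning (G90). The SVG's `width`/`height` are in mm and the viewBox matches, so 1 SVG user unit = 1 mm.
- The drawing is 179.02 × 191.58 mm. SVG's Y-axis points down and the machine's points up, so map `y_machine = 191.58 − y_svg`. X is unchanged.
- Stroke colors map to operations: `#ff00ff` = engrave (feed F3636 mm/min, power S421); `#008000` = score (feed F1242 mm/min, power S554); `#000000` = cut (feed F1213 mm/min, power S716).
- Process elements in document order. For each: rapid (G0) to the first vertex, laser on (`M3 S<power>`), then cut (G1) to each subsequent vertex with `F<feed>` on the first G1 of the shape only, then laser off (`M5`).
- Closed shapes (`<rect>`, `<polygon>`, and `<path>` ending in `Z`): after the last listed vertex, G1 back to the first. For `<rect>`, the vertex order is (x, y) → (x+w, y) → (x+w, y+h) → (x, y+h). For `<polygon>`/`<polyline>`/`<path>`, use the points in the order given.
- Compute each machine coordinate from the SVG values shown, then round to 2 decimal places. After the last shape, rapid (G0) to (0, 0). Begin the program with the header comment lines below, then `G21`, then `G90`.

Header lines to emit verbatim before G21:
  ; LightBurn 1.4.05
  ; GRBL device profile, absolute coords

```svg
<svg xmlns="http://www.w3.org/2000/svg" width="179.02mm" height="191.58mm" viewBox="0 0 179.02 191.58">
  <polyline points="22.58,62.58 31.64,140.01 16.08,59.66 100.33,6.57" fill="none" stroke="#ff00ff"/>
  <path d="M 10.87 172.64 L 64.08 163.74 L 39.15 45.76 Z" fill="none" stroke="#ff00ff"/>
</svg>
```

Since the viewBox matches the mm dimensions, user units are millimetres directly. The only transform is the Y-flip y_m = 191.58 − y_svg.

Shape 1 is a open polyline drawn with `<polyline>`. Its stroke #ff00ff means engrave at S421, F3636. After flipping Y the toolpath is (22.58,129.00) → (31.64,51.57) → (16.08,131.92) → (100.33,185.01).

Shape 2 is a closed polygon drawn with `<path>`. Its stroke #ff00ff means engrave at S421, F3636. After flipping Y the toolpath is (10.87,18.94) → (64.08,27.84) → (39.15,145.82) → (10.87,18.94), returning to the start.

; LightBurn 1.4.05
; GRBL device profile, absolute coords
G21
G90
G0 X22.58 Y129.00
M3 S421
G1 X31.64 Y51.57 F3636
G1 X16.08 Y131.92
G1 X100.33 Y185.01
M5
G0 X10.87 Y18.94
M3 S421
G1 X64.08 Y27.84 F3636
G1 X39.15 Y145.82
G1 X10.87 Y18.94
M5
G0 X0.00 Y0.00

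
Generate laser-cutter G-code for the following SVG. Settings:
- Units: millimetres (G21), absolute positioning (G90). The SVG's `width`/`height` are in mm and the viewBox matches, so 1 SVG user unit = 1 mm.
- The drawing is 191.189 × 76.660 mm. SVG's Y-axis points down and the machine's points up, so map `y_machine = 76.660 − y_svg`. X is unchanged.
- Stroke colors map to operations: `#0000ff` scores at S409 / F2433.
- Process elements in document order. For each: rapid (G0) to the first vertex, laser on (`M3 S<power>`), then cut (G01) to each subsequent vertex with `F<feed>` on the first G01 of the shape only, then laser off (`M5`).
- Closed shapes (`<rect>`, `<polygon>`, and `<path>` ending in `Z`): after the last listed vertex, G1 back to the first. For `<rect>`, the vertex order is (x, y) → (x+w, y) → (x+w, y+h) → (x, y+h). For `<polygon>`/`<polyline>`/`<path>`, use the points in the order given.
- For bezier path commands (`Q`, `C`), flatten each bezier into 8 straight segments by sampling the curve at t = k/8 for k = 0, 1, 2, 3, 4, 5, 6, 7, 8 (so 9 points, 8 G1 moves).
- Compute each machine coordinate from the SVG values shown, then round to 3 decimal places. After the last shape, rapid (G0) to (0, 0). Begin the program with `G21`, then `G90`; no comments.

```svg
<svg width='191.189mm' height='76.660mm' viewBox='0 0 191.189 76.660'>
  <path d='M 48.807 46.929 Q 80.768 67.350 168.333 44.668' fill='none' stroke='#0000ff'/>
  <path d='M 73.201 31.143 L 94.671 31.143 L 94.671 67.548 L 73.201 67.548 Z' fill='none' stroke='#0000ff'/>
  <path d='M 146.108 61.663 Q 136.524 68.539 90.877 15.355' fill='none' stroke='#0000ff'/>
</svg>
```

G21
G90
G0 X48.807 Y29.731
M3 S409
G01 X57.666 Y25.299 F2433
G01 X68.263 Y22.214
G01 X80.597 Y20.477
G01 X94.669 Y20.086
G01 X110.479 Y21.042
G01 X128.026 Y23.345
G01 X147.311 Y26.995
G01 X168.333 Y31.992
M5
G0 X73.201 Y45.517
M3 S409
G01 X94.671 Y45.517 F2433
G01 X94.671 Y9.112
G01 X73.201 Y9.112
G01 X73.201 Y45.517
M5
G0 X146.108 Y14.997
M3 S409
G01 X143.149 Y14.216 F2433
G01 X139.062 Y15.313
G01 X133.849 Y18.286
G01 X127.508 Y23.136
G01 X120.041 Y29.863
G01 X111.447 Y38.467
G01 X101.725 Y48.947
G01 X90.877 Y61.305
M5
G0 X0.000 Y0.000

1 u = 1 mm; y_m = 76.660 − y.

[1] `<path>` quadratic bezier, #0000ff→score S409 F2433: (48.807,29.731) → (57.666,25.299) → (68.263,22.214) → (80.597,20.477) → (94.669,20.086) → (110.479,21.042) → (128.026,23.345) → (147.311,26.995) → (168.333,31.992)

[2] `<path>` rectangle, #0000ff→score S409 F2433: (73.201,45.517) → (94.671,45.517) → (94.671,9.112) → (73.201,9.112) → (73.201,45.517) (closed)

[3] `<path>` quadratic bezier, #0000ff→score S409 F2433: (146.108,14.997) → (143.149,14.216) → (139.062,15.313) → (133.849,18.286) → (127.508,23.136) → (120.041,29.863) → (111.447,38.467) → (101.725,48.947) → (90.877,61.305)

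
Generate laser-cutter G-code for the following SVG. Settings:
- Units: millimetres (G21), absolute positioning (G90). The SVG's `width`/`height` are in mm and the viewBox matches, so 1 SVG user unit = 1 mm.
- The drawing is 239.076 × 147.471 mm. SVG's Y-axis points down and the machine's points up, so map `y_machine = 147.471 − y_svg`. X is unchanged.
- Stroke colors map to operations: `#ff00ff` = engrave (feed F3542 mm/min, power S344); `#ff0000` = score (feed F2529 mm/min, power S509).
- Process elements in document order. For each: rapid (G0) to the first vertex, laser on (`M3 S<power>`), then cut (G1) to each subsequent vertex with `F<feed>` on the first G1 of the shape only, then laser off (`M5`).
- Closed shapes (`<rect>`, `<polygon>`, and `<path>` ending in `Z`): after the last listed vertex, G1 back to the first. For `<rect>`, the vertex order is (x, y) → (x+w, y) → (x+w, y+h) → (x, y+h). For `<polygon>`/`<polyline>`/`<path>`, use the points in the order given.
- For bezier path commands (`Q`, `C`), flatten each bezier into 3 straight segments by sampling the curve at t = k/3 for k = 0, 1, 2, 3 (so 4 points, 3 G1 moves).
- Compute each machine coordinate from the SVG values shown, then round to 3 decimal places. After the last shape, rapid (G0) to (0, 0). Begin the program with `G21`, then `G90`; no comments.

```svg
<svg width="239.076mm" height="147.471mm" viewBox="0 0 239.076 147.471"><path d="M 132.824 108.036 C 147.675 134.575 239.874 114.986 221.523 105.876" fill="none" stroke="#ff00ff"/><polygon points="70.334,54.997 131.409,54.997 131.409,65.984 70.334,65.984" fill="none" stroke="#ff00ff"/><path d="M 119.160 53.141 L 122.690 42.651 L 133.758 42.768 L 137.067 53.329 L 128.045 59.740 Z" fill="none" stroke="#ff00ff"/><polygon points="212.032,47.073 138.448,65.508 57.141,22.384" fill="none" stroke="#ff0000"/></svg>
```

Since the viewBox matches the mm dimensions, user units are millimetres directly. The only transform is the Y-flip y_m = 147.471 − y_svg.

Shape 1 is a cubic bezier drawn with `<path>`. Its stroke #ff00ff means engrave at S344, F3542. After flipping Y the toolpath is (132.824,39.435) → (166.498,26.175) → (209.983,31.089) → (221.523,41.595).

Shape 2 is a rectangle drawn with `<polygon>`. Its stroke #ff00ff means engrave at S344, F3542. After flipping Y the toolpath is (70.334,92.474) → (131.409,92.474) → (131.409,81.487) → (70.334,81.487) → (70.334,92.474), returning to the start.

Shape 3 is a regular polygon drawn with `<path>`. Its stroke #ff00ff means engrave at S344, F3542. After flipping Y the toolpath is (119.160,94.330) → (122.690,104.820) → (133.758,104.703) → (137.067,94.142) → (128.045,87.731) → (119.160,94.330), returning to the start.

Shape 4 is a closed polygon drawn with `<polygon>`. Its stroke #ff0000 means score at S509, F2529. After flipping Y the toolpath is (212.032,100.398) → (138.448,81.963) → (57.141,125.087) → (212.032,100.398), returning to the start.

G21
G90
G0 X132.824 Y39.435
M3 S344
G1 X166.498 Y26.175 F3542
G1 X209.983 Y31.089
G1 X221.523 Y41.595
M5
G0 X70.334 Y92.474
M3 S344
G1 X131.409 Y92.474 F3542
G1 X131.409 Y81.487
G1 X70.334 Y81.487
G1 X70.334 Y92.474
M5
G0 X119.160 Y94.330
M3 S344
G1 X122.690 Y104.820 F3542
G1 X133.758 Y104.703
G1 X137.067 Y94.142
G1 X128.045 Y87.731
G1 X119.160 Y94.330
M5
G0 X212.032 Y100.398
M3 S509
G1 X138.448 Y81.963 F2529
G1 X57.141 Y125.087
G1 X212.032 Y100.398
M5
G0 X0.000 Y0.000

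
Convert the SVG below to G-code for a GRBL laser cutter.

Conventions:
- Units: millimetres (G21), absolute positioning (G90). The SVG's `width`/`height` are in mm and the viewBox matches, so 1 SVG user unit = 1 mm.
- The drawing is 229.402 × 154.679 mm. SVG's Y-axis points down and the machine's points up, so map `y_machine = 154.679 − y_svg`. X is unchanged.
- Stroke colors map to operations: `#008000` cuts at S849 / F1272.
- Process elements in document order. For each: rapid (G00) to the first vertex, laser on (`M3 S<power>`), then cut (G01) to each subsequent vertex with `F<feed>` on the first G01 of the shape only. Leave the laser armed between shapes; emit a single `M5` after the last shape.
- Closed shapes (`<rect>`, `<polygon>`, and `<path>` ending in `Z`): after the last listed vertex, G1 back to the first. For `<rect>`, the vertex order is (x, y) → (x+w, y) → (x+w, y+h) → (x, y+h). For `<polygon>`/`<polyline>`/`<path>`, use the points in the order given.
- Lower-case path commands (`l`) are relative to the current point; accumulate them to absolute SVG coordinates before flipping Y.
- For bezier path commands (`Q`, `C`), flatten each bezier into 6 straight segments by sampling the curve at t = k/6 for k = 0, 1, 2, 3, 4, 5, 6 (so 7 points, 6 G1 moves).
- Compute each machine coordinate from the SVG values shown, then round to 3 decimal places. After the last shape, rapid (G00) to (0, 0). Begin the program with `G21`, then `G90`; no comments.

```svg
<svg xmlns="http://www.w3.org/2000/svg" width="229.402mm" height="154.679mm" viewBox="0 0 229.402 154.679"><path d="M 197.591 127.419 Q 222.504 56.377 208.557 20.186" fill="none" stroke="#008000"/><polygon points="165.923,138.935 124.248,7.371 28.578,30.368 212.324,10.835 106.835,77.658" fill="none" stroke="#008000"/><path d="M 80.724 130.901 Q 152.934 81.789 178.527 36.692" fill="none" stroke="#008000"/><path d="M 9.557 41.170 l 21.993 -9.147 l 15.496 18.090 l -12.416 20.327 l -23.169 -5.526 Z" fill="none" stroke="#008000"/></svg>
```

G21
G90
G00 X197.591 Y27.260
M3 S849
G01 X204.816 Y49.973 F1272
G01 X209.882 Y70.749
G01 X212.789 Y89.589
G01 X213.537 Y106.493
G01 X212.127 Y121.461
G01 X208.557 Y134.493
G00 X165.923 Y15.744
M3 S849
G01 X124.248 Y147.308 F1272
G01 X28.578 Y124.311
G01 X212.324 Y143.844
G01 X106.835 Y77.021
G01 X165.923 Y15.744
G00 X80.724 Y23.778
M3 S849
G01 X103.499 Y40.037 F1272
G01 X123.684 Y56.073
G01 X141.280 Y71.886
G01 X156.285 Y87.476
G01 X168.701 Y102.843
G01 X178.527 Y117.987
G00 X9.557 Y113.509
M3 S849
G01 X31.550 Y122.656 F1272
G01 X47.046 Y104.566
G01 X34.630 Y84.239
G01 X11.461 Y89.765
G01 X9.557 Y113.509
M5
G00 X0.000 Y0.000

viewBox `0 0 229.402 154.679` with mm width/height → 1 unit = 1 mm. Flip: y_m = 154.679 − y_svg.

**Shape 1** — `<path>` quadratic bezier, stroke `#008000` → cut (S849, F1272). Control points (SVG): P0=(197.591,127.419), P1=(222.504,56.377), P2=(208.557,20.186); sampled at t=k/6. Machine vertices: (197.591,27.260) → (204.816,49.973) → (209.882,70.749) → (212.789,89.589) → (213.537,106.493) → (212.127,121.461) → (208.557,134.493). Open path.

**Shape 2** — `<polygon>` closed polygon, stroke `#008000` → cut (S849, F1272). Machine vertices: (165.923,15.744) → (124.248,147.308) → (28.578,124.311) → (212.324,143.844) → (106.835,77.021) → (165.923,15.744). Closed: final G1 returns to the first vertex.

**Shape 3** — `<path>` quadratic bezier, stroke `#008000` → cut (S849, F1272). Control points (SVG): P0=(80.724,130.901), P1=(152.934,81.789), P2=(178.527,36.692); sampled at t=k/6. Machine vertices: (80.724,23.778) → (103.499,40.037) → (123.684,56.073) → (141.280,71.886) → (156.285,87.476) → (168.701,102.843) → (178.527,117.987). Open path.

**Shape 4** — `<path>` regular polygon, stroke `#008000` → cut (S849, F1272). Machine vertices: (9.557,113.509) → (31.550,122.656) → (47.046,104.566) → (34.630,84.239) → (11.461,89.765) → (9.557,113.509). Closed: final G1 returns to the first vertex.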